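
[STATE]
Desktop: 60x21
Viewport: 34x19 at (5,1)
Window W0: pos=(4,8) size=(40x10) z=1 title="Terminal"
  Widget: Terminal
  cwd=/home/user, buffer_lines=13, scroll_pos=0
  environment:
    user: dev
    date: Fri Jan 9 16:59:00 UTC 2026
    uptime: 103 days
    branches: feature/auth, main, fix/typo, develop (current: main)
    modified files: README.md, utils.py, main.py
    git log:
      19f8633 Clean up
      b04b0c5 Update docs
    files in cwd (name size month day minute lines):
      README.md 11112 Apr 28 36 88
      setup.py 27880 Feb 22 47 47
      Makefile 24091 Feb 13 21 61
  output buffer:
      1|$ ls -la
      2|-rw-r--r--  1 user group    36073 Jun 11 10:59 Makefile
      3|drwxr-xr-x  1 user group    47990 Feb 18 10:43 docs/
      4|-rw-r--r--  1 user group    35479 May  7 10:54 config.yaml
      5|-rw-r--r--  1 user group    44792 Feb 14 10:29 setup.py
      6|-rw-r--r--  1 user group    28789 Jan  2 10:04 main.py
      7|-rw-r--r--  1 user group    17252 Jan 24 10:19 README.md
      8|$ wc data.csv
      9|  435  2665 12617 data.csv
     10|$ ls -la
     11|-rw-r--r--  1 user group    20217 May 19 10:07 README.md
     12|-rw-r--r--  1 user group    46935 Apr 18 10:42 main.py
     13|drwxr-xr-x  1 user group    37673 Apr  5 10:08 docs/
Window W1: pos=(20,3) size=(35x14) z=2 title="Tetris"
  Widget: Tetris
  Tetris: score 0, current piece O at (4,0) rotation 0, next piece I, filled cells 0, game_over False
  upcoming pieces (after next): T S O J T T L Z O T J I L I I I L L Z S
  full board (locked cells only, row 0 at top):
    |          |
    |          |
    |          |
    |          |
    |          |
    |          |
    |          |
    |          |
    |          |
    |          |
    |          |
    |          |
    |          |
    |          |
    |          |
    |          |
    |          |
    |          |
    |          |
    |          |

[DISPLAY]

                                  
                                  
               ┏━━━━━━━━━━━━━━━━━━
               ┃ Tetris           
               ┠──────────────────
               ┃          │Next:  
               ┃          │████   
━━━━━━━━━━━━━━━┃          │       
 Terminal      ┃          │       
───────────────┃          │       
$ ls -la       ┃          │       
-rw-r--r--  1 u┃          │Score: 
drwxr-xr-x  1 u┃          │0      
-rw-r--r--  1 u┃          │       
-rw-r--r--  1 u┃          │       
-rw-r--r--  1 u┗━━━━━━━━━━━━━━━━━━
━━━━━━━━━━━━━━━━━━━━━━━━━━━━━━━━━━
                                  
                                  


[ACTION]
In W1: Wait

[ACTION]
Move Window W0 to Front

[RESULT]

                                  
                                  
               ┏━━━━━━━━━━━━━━━━━━
               ┃ Tetris           
               ┠──────────────────
               ┃          │Next:  
               ┃          │████   
━━━━━━━━━━━━━━━━━━━━━━━━━━━━━━━━━━
 Terminal                         
──────────────────────────────────
$ ls -la                          
-rw-r--r--  1 user group    36073 
drwxr-xr-x  1 user group    47990 
-rw-r--r--  1 user group    35479 
-rw-r--r--  1 user group    44792 
-rw-r--r--  1 user group    28789 
━━━━━━━━━━━━━━━━━━━━━━━━━━━━━━━━━━
                                  
                                  


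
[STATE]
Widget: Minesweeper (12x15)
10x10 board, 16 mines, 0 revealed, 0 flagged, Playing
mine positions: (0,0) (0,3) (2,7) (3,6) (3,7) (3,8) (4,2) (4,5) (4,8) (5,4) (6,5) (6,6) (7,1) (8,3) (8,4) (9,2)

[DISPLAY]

■■■■■■■■■■  
■■■■■■■■■■  
■■■■■■■■■■  
■■■■■■■■■■  
■■■■■■■■■■  
■■■■■■■■■■  
■■■■■■■■■■  
■■■■■■■■■■  
■■■■■■■■■■  
■■■■■■■■■■  
            
            
            
            
            


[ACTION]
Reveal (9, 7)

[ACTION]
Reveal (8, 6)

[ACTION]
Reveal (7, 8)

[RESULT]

■■■■■■■■■■  
■■■■■■■■■■  
■■■■■■■■■■  
■■■■■■■■■■  
■■■■■■■■■■  
■■■■■■■211  
■■■■■■■1    
■■■■■321    
■■■■■1      
■■■■■1      
            
            
            
            
            


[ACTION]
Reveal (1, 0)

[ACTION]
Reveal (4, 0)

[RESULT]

■■■■1       
11111 111   
     13■31  
 11112■■■■  
 1■■■■■■■■  
 1■■■■■211  
11■■■■■1    
■■■■■321    
■■■■■1      
■■■■■1      
            
            
            
            
            


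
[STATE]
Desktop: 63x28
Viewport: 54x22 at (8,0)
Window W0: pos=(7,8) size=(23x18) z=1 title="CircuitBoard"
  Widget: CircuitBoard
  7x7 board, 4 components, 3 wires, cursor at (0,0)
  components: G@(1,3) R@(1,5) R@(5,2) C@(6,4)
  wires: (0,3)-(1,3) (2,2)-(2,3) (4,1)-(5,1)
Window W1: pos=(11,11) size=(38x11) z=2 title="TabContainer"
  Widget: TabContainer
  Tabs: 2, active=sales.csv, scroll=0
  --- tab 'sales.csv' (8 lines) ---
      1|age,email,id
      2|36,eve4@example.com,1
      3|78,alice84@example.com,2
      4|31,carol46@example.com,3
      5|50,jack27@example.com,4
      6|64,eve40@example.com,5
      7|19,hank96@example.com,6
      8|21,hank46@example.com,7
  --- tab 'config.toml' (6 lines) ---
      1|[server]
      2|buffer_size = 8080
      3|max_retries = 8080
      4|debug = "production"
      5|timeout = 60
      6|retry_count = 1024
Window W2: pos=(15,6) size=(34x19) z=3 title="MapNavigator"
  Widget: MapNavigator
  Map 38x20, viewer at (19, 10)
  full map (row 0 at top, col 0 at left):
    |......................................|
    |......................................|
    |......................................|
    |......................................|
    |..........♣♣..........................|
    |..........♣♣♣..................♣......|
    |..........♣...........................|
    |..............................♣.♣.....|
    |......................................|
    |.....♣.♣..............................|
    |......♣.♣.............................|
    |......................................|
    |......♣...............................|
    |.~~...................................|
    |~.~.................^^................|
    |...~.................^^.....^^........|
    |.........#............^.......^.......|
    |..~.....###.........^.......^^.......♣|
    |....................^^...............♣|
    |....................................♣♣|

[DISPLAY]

                                                      
                                                      
                                                      
                                                      
                                                      
                                                      
       ┏━━━━━━━━━━━━━━━━━━━━━━━━━━━━━━━━┓             
       ┃ MapNavigator                   ┃             
━━━━━━━┠────────────────────────────────┨             
 Circui┃................................┃             
───────┃.......♣♣.......................┃             
   ┏━━━┃.......♣♣♣..................♣...┃             
0  ┃ Ta┃.......♣........................┃             
   ┠───┃...........................♣.♣..┃             
1  ┃[sa┃................................┃             
   ┃───┃..♣.♣...........................┃             
2  ┃age┃...♣.♣..........@...............┃             
   ┃36,┃................................┃             
3  ┃78,┃...♣............................┃             
   ┃31,┃................................┃             
4  ┃50,┃.................^^.............┃             
   ┗━━━┃~.................^^.....^^.....┃             


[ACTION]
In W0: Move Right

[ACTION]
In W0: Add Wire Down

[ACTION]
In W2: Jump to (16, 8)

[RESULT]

                                                      
                                                      
                                                      
                                                      
                                                      
                                                      
       ┏━━━━━━━━━━━━━━━━━━━━━━━━━━━━━━━━┓             
       ┃ MapNavigator                   ┃             
━━━━━━━┠────────────────────────────────┨             
 Circui┃................................┃             
───────┃................................┃             
   ┏━━━┃................................┃             
0  ┃ Ta┃..........♣♣....................┃             
   ┠───┃..........♣♣♣..................♣┃             
1  ┃[sa┃..........♣.....................┃             
   ┃───┃..............................♣.┃             
2  ┃age┃................@...............┃             
   ┃36,┃.....♣.♣........................┃             
3  ┃78,┃......♣.♣.......................┃             
   ┃31,┃................................┃             
4  ┃50,┃......♣.........................┃             
   ┗━━━┃.~~.............................┃             


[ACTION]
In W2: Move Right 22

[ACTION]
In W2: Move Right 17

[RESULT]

                                                      
                                                      
                                                      
                                                      
                                                      
                                                      
       ┏━━━━━━━━━━━━━━━━━━━━━━━━━━━━━━━━┓             
       ┃ MapNavigator                   ┃             
━━━━━━━┠────────────────────────────────┨             
 Circui┃.................               ┃             
───────┃.................               ┃             
   ┏━━━┃.................               ┃             
0  ┃ Ta┃.................               ┃             
   ┠───┃..........♣......               ┃             
1  ┃[sa┃.................               ┃             
   ┃───┃.........♣.♣.....               ┃             
2  ┃age┃................@               ┃             
   ┃36,┃.................               ┃             
3  ┃78,┃.................               ┃             
   ┃31,┃.................               ┃             
4  ┃50,┃.................               ┃             
   ┗━━━┃.................               ┃             


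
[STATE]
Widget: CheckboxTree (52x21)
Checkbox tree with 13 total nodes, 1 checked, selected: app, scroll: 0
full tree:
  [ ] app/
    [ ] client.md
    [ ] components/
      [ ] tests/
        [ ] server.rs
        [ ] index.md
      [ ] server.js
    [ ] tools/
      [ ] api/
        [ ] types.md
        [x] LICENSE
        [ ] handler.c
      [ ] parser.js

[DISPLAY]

>[-] app/                                           
   [ ] client.md                                    
   [ ] components/                                  
     [ ] tests/                                     
       [ ] server.rs                                
       [ ] index.md                                 
     [ ] server.js                                  
   [-] tools/                                       
     [-] api/                                       
       [ ] types.md                                 
       [x] LICENSE                                  
       [ ] handler.c                                
     [ ] parser.js                                  
                                                    
                                                    
                                                    
                                                    
                                                    
                                                    
                                                    
                                                    


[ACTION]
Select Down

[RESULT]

 [-] app/                                           
>  [ ] client.md                                    
   [ ] components/                                  
     [ ] tests/                                     
       [ ] server.rs                                
       [ ] index.md                                 
     [ ] server.js                                  
   [-] tools/                                       
     [-] api/                                       
       [ ] types.md                                 
       [x] LICENSE                                  
       [ ] handler.c                                
     [ ] parser.js                                  
                                                    
                                                    
                                                    
                                                    
                                                    
                                                    
                                                    
                                                    


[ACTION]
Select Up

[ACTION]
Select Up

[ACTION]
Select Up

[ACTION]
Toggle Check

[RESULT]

>[x] app/                                           
   [x] client.md                                    
   [x] components/                                  
     [x] tests/                                     
       [x] server.rs                                
       [x] index.md                                 
     [x] server.js                                  
   [x] tools/                                       
     [x] api/                                       
       [x] types.md                                 
       [x] LICENSE                                  
       [x] handler.c                                
     [x] parser.js                                  
                                                    
                                                    
                                                    
                                                    
                                                    
                                                    
                                                    
                                                    


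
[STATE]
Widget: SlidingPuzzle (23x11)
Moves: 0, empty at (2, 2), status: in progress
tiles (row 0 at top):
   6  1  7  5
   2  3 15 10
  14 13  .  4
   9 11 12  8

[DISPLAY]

┌────┬────┬────┬────┐  
│  6 │  1 │  7 │  5 │  
├────┼────┼────┼────┤  
│  2 │  3 │ 15 │ 10 │  
├────┼────┼────┼────┤  
│ 14 │ 13 │    │  4 │  
├────┼────┼────┼────┤  
│  9 │ 11 │ 12 │  8 │  
└────┴────┴────┴────┘  
Moves: 0               
                       


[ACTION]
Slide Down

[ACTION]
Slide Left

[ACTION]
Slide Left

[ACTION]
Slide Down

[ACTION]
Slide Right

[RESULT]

┌────┬────┬────┬────┐  
│  6 │  1 │    │  7 │  
├────┼────┼────┼────┤  
│  2 │  3 │ 10 │  5 │  
├────┼────┼────┼────┤  
│ 14 │ 13 │ 15 │  4 │  
├────┼────┼────┼────┤  
│  9 │ 11 │ 12 │  8 │  
└────┴────┴────┴────┘  
Moves: 4               
                       


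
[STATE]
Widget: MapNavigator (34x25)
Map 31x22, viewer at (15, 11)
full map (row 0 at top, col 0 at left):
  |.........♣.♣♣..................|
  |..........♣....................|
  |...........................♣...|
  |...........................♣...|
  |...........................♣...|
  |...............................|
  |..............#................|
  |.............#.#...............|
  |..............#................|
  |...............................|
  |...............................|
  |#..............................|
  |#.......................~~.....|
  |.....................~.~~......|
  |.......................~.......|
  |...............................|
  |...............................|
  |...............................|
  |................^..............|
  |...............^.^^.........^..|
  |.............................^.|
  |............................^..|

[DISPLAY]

                                  
  .........♣.♣♣.................. 
  ..........♣.................... 
  ...........................♣... 
  ...........................♣... 
  ...........................♣... 
  ............................... 
  ..............#................ 
  .............#.#............... 
  ..............#................ 
  ............................... 
  ............................... 
  #..............@............... 
  #.......................~~..... 
  .....................~.~~...... 
  .......................~....... 
  ............................... 
  ............................... 
  ............................... 
  ................^.............. 
  ...............^.^^.........^.. 
  .............................^. 
  ............................^.. 
                                  
                                  


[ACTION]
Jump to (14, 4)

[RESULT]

                                  
                                  
                                  
                                  
                                  
                                  
                                  
                                  
   .........♣.♣♣..................
   ..........♣....................
   ...........................♣...
   ...........................♣...
   ..............@............♣...
   ...............................
   ..............#................
   .............#.#...............
   ..............#................
   ...............................
   ...............................
   #..............................
   #.......................~~.....
   .....................~.~~......
   .......................~.......
   ...............................
   ...............................


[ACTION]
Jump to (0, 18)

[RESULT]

                 ..............#..
                 .............#.#.
                 ..............#..
                 .................
                 .................
                 #................
                 #................
                 .................
                 .................
                 .................
                 .................
                 .................
                 @...............^
                 ...............^.
                 .................
                 .................
                                  
                                  
                                  
                                  
                                  
                                  
                                  
                                  
                                  


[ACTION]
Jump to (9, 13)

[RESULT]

        ..........♣...............
        ..........................
        ..........................
        ..........................
        ..........................
        ..............#...........
        .............#.#..........
        ..............#...........
        ..........................
        ..........................
        #.........................
        #.......................~~
        .........@...........~.~~.
        .......................~..
        ..........................
        ..........................
        ..........................
        ................^.........
        ...............^.^^.......
        ..........................
        ..........................
                                  
                                  
                                  
                                  


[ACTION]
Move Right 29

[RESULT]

..................                
..............♣...                
..............♣...                
..............♣...                
..................                
.#................                
#.#...............                
.#................                
..................                
..................                
..................                
...........~~.....                
........~.~~.....@                
..........~.......                
..................                
..................                
..................                
...^..............                
..^.^^.........^..                
................^.                
...............^..                
                                  
                                  
                                  
                                  


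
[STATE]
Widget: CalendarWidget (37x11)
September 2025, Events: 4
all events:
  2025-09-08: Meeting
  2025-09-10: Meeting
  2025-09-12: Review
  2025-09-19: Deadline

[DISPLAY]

            September 2025           
Mo Tu We Th Fr Sa Su                 
 1  2  3  4  5  6  7                 
 8*  9 10* 11 12* 13 14              
15 16 17 18 19* 20 21                
22 23 24 25 26 27 28                 
29 30                                
                                     
                                     
                                     
                                     


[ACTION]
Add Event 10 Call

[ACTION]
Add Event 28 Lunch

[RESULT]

            September 2025           
Mo Tu We Th Fr Sa Su                 
 1  2  3  4  5  6  7                 
 8*  9 10* 11 12* 13 14              
15 16 17 18 19* 20 21                
22 23 24 25 26 27 28*                
29 30                                
                                     
                                     
                                     
                                     


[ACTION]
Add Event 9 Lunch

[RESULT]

            September 2025           
Mo Tu We Th Fr Sa Su                 
 1  2  3  4  5  6  7                 
 8*  9* 10* 11 12* 13 14             
15 16 17 18 19* 20 21                
22 23 24 25 26 27 28*                
29 30                                
                                     
                                     
                                     
                                     


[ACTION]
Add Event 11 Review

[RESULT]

            September 2025           
Mo Tu We Th Fr Sa Su                 
 1  2  3  4  5  6  7                 
 8*  9* 10* 11* 12* 13 14            
15 16 17 18 19* 20 21                
22 23 24 25 26 27 28*                
29 30                                
                                     
                                     
                                     
                                     


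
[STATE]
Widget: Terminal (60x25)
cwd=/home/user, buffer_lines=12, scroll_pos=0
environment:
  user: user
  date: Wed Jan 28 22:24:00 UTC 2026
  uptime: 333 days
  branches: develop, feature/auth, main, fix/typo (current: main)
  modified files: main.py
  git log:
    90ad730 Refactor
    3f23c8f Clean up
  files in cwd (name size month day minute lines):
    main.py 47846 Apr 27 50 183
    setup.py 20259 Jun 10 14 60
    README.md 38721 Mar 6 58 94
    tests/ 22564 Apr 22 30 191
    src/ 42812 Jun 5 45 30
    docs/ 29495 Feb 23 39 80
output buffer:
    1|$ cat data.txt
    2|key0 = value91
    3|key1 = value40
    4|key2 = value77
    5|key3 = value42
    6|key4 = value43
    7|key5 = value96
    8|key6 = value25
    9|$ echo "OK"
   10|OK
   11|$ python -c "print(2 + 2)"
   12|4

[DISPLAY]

$ cat data.txt                                              
key0 = value91                                              
key1 = value40                                              
key2 = value77                                              
key3 = value42                                              
key4 = value43                                              
key5 = value96                                              
key6 = value25                                              
$ echo "OK"                                                 
OK                                                          
$ python -c "print(2 + 2)"                                  
4                                                           
$ █                                                         
                                                            
                                                            
                                                            
                                                            
                                                            
                                                            
                                                            
                                                            
                                                            
                                                            
                                                            
                                                            


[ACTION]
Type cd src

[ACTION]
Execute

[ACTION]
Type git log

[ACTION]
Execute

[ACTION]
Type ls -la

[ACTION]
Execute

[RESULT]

$ cat data.txt                                              
key0 = value91                                              
key1 = value40                                              
key2 = value77                                              
key3 = value42                                              
key4 = value43                                              
key5 = value96                                              
key6 = value25                                              
$ echo "OK"                                                 
OK                                                          
$ python -c "print(2 + 2)"                                  
4                                                           
$ cd src                                                    
                                                            
$ git log                                                   
90ad730 Refactor                                            
3f23c8f Clean up                                            
$ ls -la                                                    
-rw-r--r--  1 user group    47846 Apr 27 10:50 main.py      
-rw-r--r--  1 user group    20259 Jun 10 10:14 setup.py     
-rw-r--r--  1 user group    38721 Mar  6 10:58 README.md    
drwxr-xr-x  1 user group    22564 Apr 22 10:30 tests/       
drwxr-xr-x  1 user group    42812 Jun  5 10:45 src/         
drwxr-xr-x  1 user group    29495 Feb 23 10:39 docs/        
$ █                                                         


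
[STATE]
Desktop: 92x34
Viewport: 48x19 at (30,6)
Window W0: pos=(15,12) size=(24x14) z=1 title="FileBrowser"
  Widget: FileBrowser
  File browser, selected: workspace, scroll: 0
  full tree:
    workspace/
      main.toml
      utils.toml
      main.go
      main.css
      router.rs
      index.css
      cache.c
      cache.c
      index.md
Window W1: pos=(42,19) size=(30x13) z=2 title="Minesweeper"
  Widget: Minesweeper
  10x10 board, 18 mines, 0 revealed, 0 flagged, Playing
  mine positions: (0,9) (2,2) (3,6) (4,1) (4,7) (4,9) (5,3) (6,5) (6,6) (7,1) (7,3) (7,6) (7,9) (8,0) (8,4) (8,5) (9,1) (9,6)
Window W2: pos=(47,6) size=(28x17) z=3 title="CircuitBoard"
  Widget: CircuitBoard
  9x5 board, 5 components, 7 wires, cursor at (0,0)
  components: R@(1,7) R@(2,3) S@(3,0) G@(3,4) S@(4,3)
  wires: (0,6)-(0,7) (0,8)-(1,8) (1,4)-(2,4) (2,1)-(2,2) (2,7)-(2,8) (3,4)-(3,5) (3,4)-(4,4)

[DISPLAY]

                 ┏━━━━━━━━━━━━━━━━━━━━━━━━━━┓   
                 ┃ CircuitBoard             ┃   
                 ┠──────────────────────────┨   
                 ┃   0 1 2 3 4 5 6 7 8      ┃   
                 ┃0  [.]                    ┃   
                 ┃                          ┃   
━━━━━━━━┓        ┃1                   ·     ┃   
        ┃        ┃                    │     ┃   
────────┨        ┃2       · ─ ·   R   ·     ┃   
e/      ┃        ┃                          ┃   
        ┃        ┃3   S               G ─ · ┃   
        ┃        ┃                    │     ┃   
        ┃        ┃4               S   ·     ┃   
        ┃   ┏━━━━┃Cursor: (0,0)             ┃   
        ┃   ┃ Min┃                          ┃   
        ┃   ┠────┃                          ┃   
        ┃   ┃■■■■┗━━━━━━━━━━━━━━━━━━━━━━━━━━┛   
        ┃   ┃■■■■■■■■■■                  ┃      
        ┃   ┃■■■■■■■■■■                  ┃      


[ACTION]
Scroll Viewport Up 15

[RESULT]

                                                
                                                
                                                
                                                
                                                
                                                
                 ┏━━━━━━━━━━━━━━━━━━━━━━━━━━┓   
                 ┃ CircuitBoard             ┃   
                 ┠──────────────────────────┨   
                 ┃   0 1 2 3 4 5 6 7 8      ┃   
                 ┃0  [.]                    ┃   
                 ┃                          ┃   
━━━━━━━━┓        ┃1                   ·     ┃   
        ┃        ┃                    │     ┃   
────────┨        ┃2       · ─ ·   R   ·     ┃   
e/      ┃        ┃                          ┃   
        ┃        ┃3   S               G ─ · ┃   
        ┃        ┃                    │     ┃   
        ┃        ┃4               S   ·     ┃   


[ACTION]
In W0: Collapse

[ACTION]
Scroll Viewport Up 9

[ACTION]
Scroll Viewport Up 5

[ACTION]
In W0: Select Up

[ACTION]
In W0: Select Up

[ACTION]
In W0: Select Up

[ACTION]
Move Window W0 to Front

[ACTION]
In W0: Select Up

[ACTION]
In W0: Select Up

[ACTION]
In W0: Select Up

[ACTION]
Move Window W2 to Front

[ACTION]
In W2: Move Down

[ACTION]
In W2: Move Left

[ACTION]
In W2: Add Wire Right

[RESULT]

                                                
                                                
                                                
                                                
                                                
                                                
                 ┏━━━━━━━━━━━━━━━━━━━━━━━━━━┓   
                 ┃ CircuitBoard             ┃   
                 ┠──────────────────────────┨   
                 ┃   0 1 2 3 4 5 6 7 8      ┃   
                 ┃0                         ┃   
                 ┃                          ┃   
━━━━━━━━┓        ┃1  [.]─ ·           ·     ┃   
        ┃        ┃                    │     ┃   
────────┨        ┃2       · ─ ·   R   ·     ┃   
e/      ┃        ┃                          ┃   
        ┃        ┃3   S               G ─ · ┃   
        ┃        ┃                    │     ┃   
        ┃        ┃4               S   ·     ┃   


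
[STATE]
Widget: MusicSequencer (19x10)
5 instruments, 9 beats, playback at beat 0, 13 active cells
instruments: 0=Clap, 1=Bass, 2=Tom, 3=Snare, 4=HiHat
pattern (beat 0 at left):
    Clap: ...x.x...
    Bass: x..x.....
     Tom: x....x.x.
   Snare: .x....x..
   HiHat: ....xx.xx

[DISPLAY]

      ▼12345678    
  Clap···█·█···    
  Bass█··█·····    
   Tom█····█·█·    
 Snare·█····█··    
 HiHat····██·██    
                   
                   
                   
                   


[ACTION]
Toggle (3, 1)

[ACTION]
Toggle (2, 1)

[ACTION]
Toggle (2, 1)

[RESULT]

      ▼12345678    
  Clap···█·█···    
  Bass█··█·····    
   Tom█····█·█·    
 Snare······█··    
 HiHat····██·██    
                   
                   
                   
                   


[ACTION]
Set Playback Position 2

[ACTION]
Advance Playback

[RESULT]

      012▼45678    
  Clap···█·█···    
  Bass█··█·····    
   Tom█····█·█·    
 Snare······█··    
 HiHat····██·██    
                   
                   
                   
                   


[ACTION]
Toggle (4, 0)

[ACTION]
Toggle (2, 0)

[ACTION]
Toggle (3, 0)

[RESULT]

      012▼45678    
  Clap···█·█···    
  Bass█··█·····    
   Tom·····█·█·    
 Snare█·····█··    
 HiHat█···██·██    
                   
                   
                   
                   


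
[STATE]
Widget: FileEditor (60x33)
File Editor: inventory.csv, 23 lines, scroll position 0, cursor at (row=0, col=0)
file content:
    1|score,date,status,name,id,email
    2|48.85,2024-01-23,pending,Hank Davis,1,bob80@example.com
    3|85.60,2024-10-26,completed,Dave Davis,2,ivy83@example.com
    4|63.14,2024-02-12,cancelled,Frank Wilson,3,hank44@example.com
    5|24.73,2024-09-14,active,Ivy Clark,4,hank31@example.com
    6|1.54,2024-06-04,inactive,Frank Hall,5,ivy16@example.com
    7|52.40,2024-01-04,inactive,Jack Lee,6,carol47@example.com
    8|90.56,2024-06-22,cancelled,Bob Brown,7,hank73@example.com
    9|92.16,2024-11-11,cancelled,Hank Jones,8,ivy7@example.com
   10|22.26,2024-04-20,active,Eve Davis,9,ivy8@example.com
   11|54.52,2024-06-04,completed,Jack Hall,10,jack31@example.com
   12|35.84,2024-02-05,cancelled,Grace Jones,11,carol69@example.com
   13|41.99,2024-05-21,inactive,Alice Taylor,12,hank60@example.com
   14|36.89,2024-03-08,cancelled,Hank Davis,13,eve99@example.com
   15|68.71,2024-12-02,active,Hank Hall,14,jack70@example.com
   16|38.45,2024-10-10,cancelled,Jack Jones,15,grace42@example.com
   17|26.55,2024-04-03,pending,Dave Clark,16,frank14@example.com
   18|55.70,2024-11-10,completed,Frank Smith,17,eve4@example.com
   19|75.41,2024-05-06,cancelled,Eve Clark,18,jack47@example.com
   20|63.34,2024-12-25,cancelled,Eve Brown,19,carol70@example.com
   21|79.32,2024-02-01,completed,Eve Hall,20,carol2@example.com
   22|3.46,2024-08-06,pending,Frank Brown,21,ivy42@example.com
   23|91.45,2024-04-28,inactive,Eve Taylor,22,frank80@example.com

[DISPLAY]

█core,date,status,name,id,email                            ▲
48.85,2024-01-23,pending,Hank Davis,1,bob80@example.com    █
85.60,2024-10-26,completed,Dave Davis,2,ivy83@example.com  ░
63.14,2024-02-12,cancelled,Frank Wilson,3,hank44@example.co░
24.73,2024-09-14,active,Ivy Clark,4,hank31@example.com     ░
1.54,2024-06-04,inactive,Frank Hall,5,ivy16@example.com    ░
52.40,2024-01-04,inactive,Jack Lee,6,carol47@example.com   ░
90.56,2024-06-22,cancelled,Bob Brown,7,hank73@example.com  ░
92.16,2024-11-11,cancelled,Hank Jones,8,ivy7@example.com   ░
22.26,2024-04-20,active,Eve Davis,9,ivy8@example.com       ░
54.52,2024-06-04,completed,Jack Hall,10,jack31@example.com ░
35.84,2024-02-05,cancelled,Grace Jones,11,carol69@example.c░
41.99,2024-05-21,inactive,Alice Taylor,12,hank60@example.co░
36.89,2024-03-08,cancelled,Hank Davis,13,eve99@example.com ░
68.71,2024-12-02,active,Hank Hall,14,jack70@example.com    ░
38.45,2024-10-10,cancelled,Jack Jones,15,grace42@example.co░
26.55,2024-04-03,pending,Dave Clark,16,frank14@example.com ░
55.70,2024-11-10,completed,Frank Smith,17,eve4@example.com ░
75.41,2024-05-06,cancelled,Eve Clark,18,jack47@example.com ░
63.34,2024-12-25,cancelled,Eve Brown,19,carol70@example.com░
79.32,2024-02-01,completed,Eve Hall,20,carol2@example.com  ░
3.46,2024-08-06,pending,Frank Brown,21,ivy42@example.com   ░
91.45,2024-04-28,inactive,Eve Taylor,22,frank80@example.com░
                                                           ░
                                                           ░
                                                           ░
                                                           ░
                                                           ░
                                                           ░
                                                           ░
                                                           ░
                                                           ░
                                                           ▼


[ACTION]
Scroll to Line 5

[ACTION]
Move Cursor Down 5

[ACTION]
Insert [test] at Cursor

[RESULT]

score,date,status,name,id,email                            ▲
48.85,2024-01-23,pending,Hank Davis,1,bob80@example.com    █
85.60,2024-10-26,completed,Dave Davis,2,ivy83@example.com  ░
63.14,2024-02-12,cancelled,Frank Wilson,3,hank44@example.co░
24.73,2024-09-14,active,Ivy Clark,4,hank31@example.com     ░
test█.54,2024-06-04,inactive,Frank Hall,5,ivy16@example.com░
52.40,2024-01-04,inactive,Jack Lee,6,carol47@example.com   ░
90.56,2024-06-22,cancelled,Bob Brown,7,hank73@example.com  ░
92.16,2024-11-11,cancelled,Hank Jones,8,ivy7@example.com   ░
22.26,2024-04-20,active,Eve Davis,9,ivy8@example.com       ░
54.52,2024-06-04,completed,Jack Hall,10,jack31@example.com ░
35.84,2024-02-05,cancelled,Grace Jones,11,carol69@example.c░
41.99,2024-05-21,inactive,Alice Taylor,12,hank60@example.co░
36.89,2024-03-08,cancelled,Hank Davis,13,eve99@example.com ░
68.71,2024-12-02,active,Hank Hall,14,jack70@example.com    ░
38.45,2024-10-10,cancelled,Jack Jones,15,grace42@example.co░
26.55,2024-04-03,pending,Dave Clark,16,frank14@example.com ░
55.70,2024-11-10,completed,Frank Smith,17,eve4@example.com ░
75.41,2024-05-06,cancelled,Eve Clark,18,jack47@example.com ░
63.34,2024-12-25,cancelled,Eve Brown,19,carol70@example.com░
79.32,2024-02-01,completed,Eve Hall,20,carol2@example.com  ░
3.46,2024-08-06,pending,Frank Brown,21,ivy42@example.com   ░
91.45,2024-04-28,inactive,Eve Taylor,22,frank80@example.com░
                                                           ░
                                                           ░
                                                           ░
                                                           ░
                                                           ░
                                                           ░
                                                           ░
                                                           ░
                                                           ░
                                                           ▼


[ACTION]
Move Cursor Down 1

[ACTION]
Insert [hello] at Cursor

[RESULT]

score,date,status,name,id,email                            ▲
48.85,2024-01-23,pending,Hank Davis,1,bob80@example.com    █
85.60,2024-10-26,completed,Dave Davis,2,ivy83@example.com  ░
63.14,2024-02-12,cancelled,Frank Wilson,3,hank44@example.co░
24.73,2024-09-14,active,Ivy Clark,4,hank31@example.com     ░
test1.54,2024-06-04,inactive,Frank Hall,5,ivy16@example.com░
52.4hello█,2024-01-04,inactive,Jack Lee,6,carol47@example.c░
90.56,2024-06-22,cancelled,Bob Brown,7,hank73@example.com  ░
92.16,2024-11-11,cancelled,Hank Jones,8,ivy7@example.com   ░
22.26,2024-04-20,active,Eve Davis,9,ivy8@example.com       ░
54.52,2024-06-04,completed,Jack Hall,10,jack31@example.com ░
35.84,2024-02-05,cancelled,Grace Jones,11,carol69@example.c░
41.99,2024-05-21,inactive,Alice Taylor,12,hank60@example.co░
36.89,2024-03-08,cancelled,Hank Davis,13,eve99@example.com ░
68.71,2024-12-02,active,Hank Hall,14,jack70@example.com    ░
38.45,2024-10-10,cancelled,Jack Jones,15,grace42@example.co░
26.55,2024-04-03,pending,Dave Clark,16,frank14@example.com ░
55.70,2024-11-10,completed,Frank Smith,17,eve4@example.com ░
75.41,2024-05-06,cancelled,Eve Clark,18,jack47@example.com ░
63.34,2024-12-25,cancelled,Eve Brown,19,carol70@example.com░
79.32,2024-02-01,completed,Eve Hall,20,carol2@example.com  ░
3.46,2024-08-06,pending,Frank Brown,21,ivy42@example.com   ░
91.45,2024-04-28,inactive,Eve Taylor,22,frank80@example.com░
                                                           ░
                                                           ░
                                                           ░
                                                           ░
                                                           ░
                                                           ░
                                                           ░
                                                           ░
                                                           ░
                                                           ▼
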